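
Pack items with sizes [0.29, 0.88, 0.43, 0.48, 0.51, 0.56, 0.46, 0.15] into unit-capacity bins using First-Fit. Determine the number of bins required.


Place items sequentially using First-Fit:
  Item 0.29 -> new Bin 1
  Item 0.88 -> new Bin 2
  Item 0.43 -> Bin 1 (now 0.72)
  Item 0.48 -> new Bin 3
  Item 0.51 -> Bin 3 (now 0.99)
  Item 0.56 -> new Bin 4
  Item 0.46 -> new Bin 5
  Item 0.15 -> Bin 1 (now 0.87)
Total bins used = 5

5


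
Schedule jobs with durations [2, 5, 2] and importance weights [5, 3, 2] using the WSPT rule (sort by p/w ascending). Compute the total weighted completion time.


Compute p/w ratios and sort ascending (WSPT): [(2, 5), (2, 2), (5, 3)]
Compute weighted completion times:
  Job (p=2,w=5): C=2, w*C=5*2=10
  Job (p=2,w=2): C=4, w*C=2*4=8
  Job (p=5,w=3): C=9, w*C=3*9=27
Total weighted completion time = 45

45


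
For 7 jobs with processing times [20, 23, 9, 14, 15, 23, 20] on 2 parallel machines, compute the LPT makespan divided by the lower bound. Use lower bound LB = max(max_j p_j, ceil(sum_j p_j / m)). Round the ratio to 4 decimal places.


LPT order: [23, 23, 20, 20, 15, 14, 9]
Machine loads after assignment: [58, 66]
LPT makespan = 66
Lower bound = max(max_job, ceil(total/2)) = max(23, 62) = 62
Ratio = 66 / 62 = 1.0645

1.0645


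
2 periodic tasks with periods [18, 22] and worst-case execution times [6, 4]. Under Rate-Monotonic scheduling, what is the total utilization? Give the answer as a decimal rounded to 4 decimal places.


Compute individual utilizations (exact fractions):
  Task 1: C/T = 6/18 = 1/3 (approx. 0.3333)
  Task 2: C/T = 4/22 = 2/11 (approx. 0.1818)
Total utilization U = 1/3 + 2/11 = 17/33
Rounded to 4 decimal places: U = 0.5152
RM (Liu & Layland) bound for 2 tasks = 0.828427; compare with U = 17/33 (approx. 0.515152)
U <= bound, so schedulable by RM sufficient condition.

0.5152


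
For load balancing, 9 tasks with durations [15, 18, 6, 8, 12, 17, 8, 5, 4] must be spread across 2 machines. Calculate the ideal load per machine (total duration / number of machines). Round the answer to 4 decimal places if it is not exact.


Total processing time = 15 + 18 + 6 + 8 + 12 + 17 + 8 + 5 + 4 = 93
Number of machines = 2
Ideal balanced load = 93 / 2 = 46.5

46.5


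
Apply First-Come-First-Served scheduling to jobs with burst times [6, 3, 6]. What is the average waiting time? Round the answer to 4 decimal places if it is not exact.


FCFS order (as given): [6, 3, 6]
Waiting times:
  Job 1: wait = 0
  Job 2: wait = 6
  Job 3: wait = 9
Sum of waiting times = 15
Average waiting time = 15/3 = 5.0

5.0


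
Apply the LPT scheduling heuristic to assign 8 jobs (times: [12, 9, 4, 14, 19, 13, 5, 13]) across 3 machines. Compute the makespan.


Sort jobs in decreasing order (LPT): [19, 14, 13, 13, 12, 9, 5, 4]
Assign each job to the least loaded machine:
  Machine 1: jobs [19, 9], load = 28
  Machine 2: jobs [14, 12, 5], load = 31
  Machine 3: jobs [13, 13, 4], load = 30
Makespan = max load = 31

31


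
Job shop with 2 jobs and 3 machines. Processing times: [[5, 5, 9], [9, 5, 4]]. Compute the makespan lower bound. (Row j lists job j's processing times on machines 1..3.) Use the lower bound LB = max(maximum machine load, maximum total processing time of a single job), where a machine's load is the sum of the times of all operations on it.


Machine loads:
  Machine 1: 5 + 9 = 14
  Machine 2: 5 + 5 = 10
  Machine 3: 9 + 4 = 13
Max machine load = 14
Job totals:
  Job 1: 19
  Job 2: 18
Max job total = 19
Lower bound = max(14, 19) = 19

19


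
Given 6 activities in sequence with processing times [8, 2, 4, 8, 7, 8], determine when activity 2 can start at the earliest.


Activity 2 starts after activities 1 through 1 complete.
Predecessor durations: [8]
ES = 8 = 8

8


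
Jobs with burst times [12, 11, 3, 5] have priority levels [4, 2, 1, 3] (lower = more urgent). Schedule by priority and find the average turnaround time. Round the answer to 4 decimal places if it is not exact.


Sort by priority (ascending = highest first):
Order: [(1, 3), (2, 11), (3, 5), (4, 12)]
Completion times:
  Priority 1, burst=3, C=3
  Priority 2, burst=11, C=14
  Priority 3, burst=5, C=19
  Priority 4, burst=12, C=31
Average turnaround = 67/4 = 16.75

16.75


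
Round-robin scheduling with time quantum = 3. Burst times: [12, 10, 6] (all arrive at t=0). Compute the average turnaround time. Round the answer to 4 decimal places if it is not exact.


Time quantum = 3
Execution trace:
  J1 runs 3 units, time = 3
  J2 runs 3 units, time = 6
  J3 runs 3 units, time = 9
  J1 runs 3 units, time = 12
  J2 runs 3 units, time = 15
  J3 runs 3 units, time = 18
  J1 runs 3 units, time = 21
  J2 runs 3 units, time = 24
  J1 runs 3 units, time = 27
  J2 runs 1 units, time = 28
Finish times: [27, 28, 18]
Average turnaround = 73/3 = 24.3333

24.3333


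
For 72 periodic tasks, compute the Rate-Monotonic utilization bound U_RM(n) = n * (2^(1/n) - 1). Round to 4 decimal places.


Compute 2^(1/72) = 1.0096735332
Subtract 1: 1.0096735332 - 1 = 0.0096735332
Multiply by n: 72 * 0.0096735332 = 0.6964943904
Round to 4 dp: 0.6965

0.6965


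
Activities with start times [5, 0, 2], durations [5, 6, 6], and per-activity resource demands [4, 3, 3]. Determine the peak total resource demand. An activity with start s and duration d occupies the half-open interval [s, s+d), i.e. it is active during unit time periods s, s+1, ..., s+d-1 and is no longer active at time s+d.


Each activity i is active on [start_i, start_i + duration_i).
Compute total resource usage per time slot:
  t=0: active resources = [3], total = 3
  t=1: active resources = [3], total = 3
  t=2: active resources = [3, 3], total = 6
  t=3: active resources = [3, 3], total = 6
  t=4: active resources = [3, 3], total = 6
  t=5: active resources = [4, 3, 3], total = 10
  t=6: active resources = [4, 3], total = 7
  t=7: active resources = [4, 3], total = 7
  t=8: active resources = [4], total = 4
  t=9: active resources = [4], total = 4
Peak resource demand = 10

10


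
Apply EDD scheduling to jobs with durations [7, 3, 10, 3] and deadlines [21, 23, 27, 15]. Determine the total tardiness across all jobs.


Sort by due date (EDD order): [(3, 15), (7, 21), (3, 23), (10, 27)]
Compute completion times and tardiness:
  Job 1: p=3, d=15, C=3, tardiness=max(0,3-15)=0
  Job 2: p=7, d=21, C=10, tardiness=max(0,10-21)=0
  Job 3: p=3, d=23, C=13, tardiness=max(0,13-23)=0
  Job 4: p=10, d=27, C=23, tardiness=max(0,23-27)=0
Total tardiness = 0

0


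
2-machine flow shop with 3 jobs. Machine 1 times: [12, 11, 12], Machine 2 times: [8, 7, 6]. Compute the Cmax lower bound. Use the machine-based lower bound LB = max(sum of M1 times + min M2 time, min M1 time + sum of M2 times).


LB1 = sum(M1 times) + min(M2 times) = 35 + 6 = 41
LB2 = min(M1 times) + sum(M2 times) = 11 + 21 = 32
Lower bound = max(LB1, LB2) = max(41, 32) = 41

41


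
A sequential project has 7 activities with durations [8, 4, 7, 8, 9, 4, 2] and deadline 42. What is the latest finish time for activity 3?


LF(activity 3) = deadline - sum of successor durations
Successors: activities 4 through 7 with durations [8, 9, 4, 2]
Sum of successor durations = 23
LF = 42 - 23 = 19

19


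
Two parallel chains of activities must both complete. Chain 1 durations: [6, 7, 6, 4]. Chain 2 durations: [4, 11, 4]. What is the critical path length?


Path A total = 6 + 7 + 6 + 4 = 23
Path B total = 4 + 11 + 4 = 19
Critical path = longest path = max(23, 19) = 23

23


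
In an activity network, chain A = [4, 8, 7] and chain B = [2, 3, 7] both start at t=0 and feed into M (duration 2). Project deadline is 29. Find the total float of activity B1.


Forward pass: ES(B1) = sum of predecessors on chain B = 0
EF = ES + duration = 0 + 2 = 2
Backward pass: LF(M) = deadline = 29; LS(M) = 29 - 2 = 27
LF(B1) = LS(M) - sum(successors on chain B) = 27 - 10 = 17
LS = LF - duration = 17 - 2 = 15
Total float = LS - ES = 15 - 0 = 15

15


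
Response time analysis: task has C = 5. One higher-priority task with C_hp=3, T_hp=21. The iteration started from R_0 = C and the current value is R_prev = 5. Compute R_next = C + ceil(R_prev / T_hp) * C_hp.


R_next = C + ceil(R_prev / T_hp) * C_hp
ceil(5 / 21) = ceil(0.2381) = 1
Interference = 1 * 3 = 3
R_next = 5 + 3 = 8

8


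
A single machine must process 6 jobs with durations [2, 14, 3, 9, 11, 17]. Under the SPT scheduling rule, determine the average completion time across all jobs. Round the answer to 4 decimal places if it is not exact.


Sort jobs by processing time (SPT order): [2, 3, 9, 11, 14, 17]
Compute completion times sequentially:
  Job 1: processing = 2, completes at 2
  Job 2: processing = 3, completes at 5
  Job 3: processing = 9, completes at 14
  Job 4: processing = 11, completes at 25
  Job 5: processing = 14, completes at 39
  Job 6: processing = 17, completes at 56
Sum of completion times = 141
Average completion time = 141/6 = 23.5

23.5


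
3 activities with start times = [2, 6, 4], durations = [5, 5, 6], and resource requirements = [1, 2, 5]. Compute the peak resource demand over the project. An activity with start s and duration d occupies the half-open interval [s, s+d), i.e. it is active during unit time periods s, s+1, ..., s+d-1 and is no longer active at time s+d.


Each activity i is active on [start_i, start_i + duration_i).
Compute total resource usage per time slot:
  t=0: active resources = [], total = 0
  t=1: active resources = [], total = 0
  t=2: active resources = [1], total = 1
  t=3: active resources = [1], total = 1
  t=4: active resources = [1, 5], total = 6
  t=5: active resources = [1, 5], total = 6
  t=6: active resources = [1, 2, 5], total = 8
  t=7: active resources = [2, 5], total = 7
  t=8: active resources = [2, 5], total = 7
  t=9: active resources = [2, 5], total = 7
  t=10: active resources = [2], total = 2
Peak resource demand = 8

8


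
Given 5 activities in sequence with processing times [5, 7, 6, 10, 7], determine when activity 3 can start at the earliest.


Activity 3 starts after activities 1 through 2 complete.
Predecessor durations: [5, 7]
ES = 5 + 7 = 12

12


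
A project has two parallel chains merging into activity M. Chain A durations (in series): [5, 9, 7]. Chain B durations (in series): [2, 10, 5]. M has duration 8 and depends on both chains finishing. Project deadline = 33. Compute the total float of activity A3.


Forward pass: ES(A3) = sum of predecessors on chain A = 14
EF = ES + duration = 14 + 7 = 21
Backward pass: LF(M) = deadline = 33; LS(M) = 33 - 8 = 25
LF(A3) = LS(M) - sum(successors on chain A) = 25 - 0 = 25
LS = LF - duration = 25 - 7 = 18
Total float = LS - ES = 18 - 14 = 4

4


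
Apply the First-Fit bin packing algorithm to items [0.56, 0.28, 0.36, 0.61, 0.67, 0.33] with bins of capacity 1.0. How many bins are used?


Place items sequentially using First-Fit:
  Item 0.56 -> new Bin 1
  Item 0.28 -> Bin 1 (now 0.84)
  Item 0.36 -> new Bin 2
  Item 0.61 -> Bin 2 (now 0.97)
  Item 0.67 -> new Bin 3
  Item 0.33 -> Bin 3 (now 1.0)
Total bins used = 3

3


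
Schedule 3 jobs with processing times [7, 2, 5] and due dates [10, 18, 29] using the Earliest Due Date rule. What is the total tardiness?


Sort by due date (EDD order): [(7, 10), (2, 18), (5, 29)]
Compute completion times and tardiness:
  Job 1: p=7, d=10, C=7, tardiness=max(0,7-10)=0
  Job 2: p=2, d=18, C=9, tardiness=max(0,9-18)=0
  Job 3: p=5, d=29, C=14, tardiness=max(0,14-29)=0
Total tardiness = 0

0


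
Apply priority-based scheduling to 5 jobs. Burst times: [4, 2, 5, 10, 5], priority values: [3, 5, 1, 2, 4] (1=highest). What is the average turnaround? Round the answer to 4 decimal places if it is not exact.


Sort by priority (ascending = highest first):
Order: [(1, 5), (2, 10), (3, 4), (4, 5), (5, 2)]
Completion times:
  Priority 1, burst=5, C=5
  Priority 2, burst=10, C=15
  Priority 3, burst=4, C=19
  Priority 4, burst=5, C=24
  Priority 5, burst=2, C=26
Average turnaround = 89/5 = 17.8

17.8


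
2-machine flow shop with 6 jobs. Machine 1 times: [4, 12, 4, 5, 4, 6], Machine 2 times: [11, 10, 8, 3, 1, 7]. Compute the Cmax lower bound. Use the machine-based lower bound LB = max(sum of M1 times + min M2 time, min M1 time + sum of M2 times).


LB1 = sum(M1 times) + min(M2 times) = 35 + 1 = 36
LB2 = min(M1 times) + sum(M2 times) = 4 + 40 = 44
Lower bound = max(LB1, LB2) = max(36, 44) = 44

44


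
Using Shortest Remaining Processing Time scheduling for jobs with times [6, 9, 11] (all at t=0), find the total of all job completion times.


Since all jobs arrive at t=0, SRPT equals SPT ordering.
SPT order: [6, 9, 11]
Completion times:
  Job 1: p=6, C=6
  Job 2: p=9, C=15
  Job 3: p=11, C=26
Total completion time = 6 + 15 + 26 = 47

47


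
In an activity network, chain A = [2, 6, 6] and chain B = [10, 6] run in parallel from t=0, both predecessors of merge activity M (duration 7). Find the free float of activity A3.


ES(A3) = sum of predecessors on chain A = 8
EF(A3) = ES + duration = 8 + 6 = 14
Successor of A3 is M. ES(M) = max(sum(A), sum(B)) = max(14, 16) = 16
Free float = ES(successor) - EF(current) = 16 - 14 = 2

2


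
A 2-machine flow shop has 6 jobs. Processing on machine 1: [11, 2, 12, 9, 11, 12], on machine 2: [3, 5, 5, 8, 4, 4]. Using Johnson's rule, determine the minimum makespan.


Apply Johnson's rule:
  Group 1 (a <= b): [(2, 2, 5)]
  Group 2 (a > b): [(4, 9, 8), (3, 12, 5), (5, 11, 4), (6, 12, 4), (1, 11, 3)]
Optimal job order: [2, 4, 3, 5, 6, 1]
Schedule:
  Job 2: M1 done at 2, M2 done at 7
  Job 4: M1 done at 11, M2 done at 19
  Job 3: M1 done at 23, M2 done at 28
  Job 5: M1 done at 34, M2 done at 38
  Job 6: M1 done at 46, M2 done at 50
  Job 1: M1 done at 57, M2 done at 60
Makespan = 60

60


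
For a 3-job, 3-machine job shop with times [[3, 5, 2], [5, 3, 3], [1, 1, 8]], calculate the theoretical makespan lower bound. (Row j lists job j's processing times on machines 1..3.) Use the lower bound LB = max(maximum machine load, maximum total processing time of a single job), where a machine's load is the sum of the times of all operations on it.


Machine loads:
  Machine 1: 3 + 5 + 1 = 9
  Machine 2: 5 + 3 + 1 = 9
  Machine 3: 2 + 3 + 8 = 13
Max machine load = 13
Job totals:
  Job 1: 10
  Job 2: 11
  Job 3: 10
Max job total = 11
Lower bound = max(13, 11) = 13

13


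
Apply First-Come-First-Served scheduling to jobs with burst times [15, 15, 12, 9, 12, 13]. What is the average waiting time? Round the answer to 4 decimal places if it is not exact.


FCFS order (as given): [15, 15, 12, 9, 12, 13]
Waiting times:
  Job 1: wait = 0
  Job 2: wait = 15
  Job 3: wait = 30
  Job 4: wait = 42
  Job 5: wait = 51
  Job 6: wait = 63
Sum of waiting times = 201
Average waiting time = 201/6 = 33.5

33.5


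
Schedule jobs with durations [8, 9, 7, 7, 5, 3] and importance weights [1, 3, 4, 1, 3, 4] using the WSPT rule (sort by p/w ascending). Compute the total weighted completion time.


Compute p/w ratios and sort ascending (WSPT): [(3, 4), (5, 3), (7, 4), (9, 3), (7, 1), (8, 1)]
Compute weighted completion times:
  Job (p=3,w=4): C=3, w*C=4*3=12
  Job (p=5,w=3): C=8, w*C=3*8=24
  Job (p=7,w=4): C=15, w*C=4*15=60
  Job (p=9,w=3): C=24, w*C=3*24=72
  Job (p=7,w=1): C=31, w*C=1*31=31
  Job (p=8,w=1): C=39, w*C=1*39=39
Total weighted completion time = 238

238


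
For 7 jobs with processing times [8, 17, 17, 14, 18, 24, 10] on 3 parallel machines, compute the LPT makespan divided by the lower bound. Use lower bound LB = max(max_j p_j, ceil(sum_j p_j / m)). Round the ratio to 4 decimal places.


LPT order: [24, 18, 17, 17, 14, 10, 8]
Machine loads after assignment: [34, 40, 34]
LPT makespan = 40
Lower bound = max(max_job, ceil(total/3)) = max(24, 36) = 36
Ratio = 40 / 36 = 1.1111

1.1111


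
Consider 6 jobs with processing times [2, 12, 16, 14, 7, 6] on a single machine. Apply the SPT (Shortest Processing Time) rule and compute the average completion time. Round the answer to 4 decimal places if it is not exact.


Sort jobs by processing time (SPT order): [2, 6, 7, 12, 14, 16]
Compute completion times sequentially:
  Job 1: processing = 2, completes at 2
  Job 2: processing = 6, completes at 8
  Job 3: processing = 7, completes at 15
  Job 4: processing = 12, completes at 27
  Job 5: processing = 14, completes at 41
  Job 6: processing = 16, completes at 57
Sum of completion times = 150
Average completion time = 150/6 = 25.0

25.0


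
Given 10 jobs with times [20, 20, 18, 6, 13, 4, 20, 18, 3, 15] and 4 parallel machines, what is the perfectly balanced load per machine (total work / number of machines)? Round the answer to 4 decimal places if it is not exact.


Total processing time = 20 + 20 + 18 + 6 + 13 + 4 + 20 + 18 + 3 + 15 = 137
Number of machines = 4
Ideal balanced load = 137 / 4 = 34.25

34.25


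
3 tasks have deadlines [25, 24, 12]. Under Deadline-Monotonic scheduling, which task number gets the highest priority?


Sort tasks by relative deadline (ascending):
  Task 3: deadline = 12
  Task 2: deadline = 24
  Task 1: deadline = 25
Priority order (highest first): [3, 2, 1]
Highest priority task = 3

3


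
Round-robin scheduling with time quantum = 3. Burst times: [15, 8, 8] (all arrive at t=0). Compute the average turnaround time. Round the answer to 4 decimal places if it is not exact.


Time quantum = 3
Execution trace:
  J1 runs 3 units, time = 3
  J2 runs 3 units, time = 6
  J3 runs 3 units, time = 9
  J1 runs 3 units, time = 12
  J2 runs 3 units, time = 15
  J3 runs 3 units, time = 18
  J1 runs 3 units, time = 21
  J2 runs 2 units, time = 23
  J3 runs 2 units, time = 25
  J1 runs 3 units, time = 28
  J1 runs 3 units, time = 31
Finish times: [31, 23, 25]
Average turnaround = 79/3 = 26.3333

26.3333


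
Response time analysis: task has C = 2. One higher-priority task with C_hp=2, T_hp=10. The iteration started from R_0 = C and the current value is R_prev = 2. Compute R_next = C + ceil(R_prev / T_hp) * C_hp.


R_next = C + ceil(R_prev / T_hp) * C_hp
ceil(2 / 10) = ceil(0.2) = 1
Interference = 1 * 2 = 2
R_next = 2 + 2 = 4

4


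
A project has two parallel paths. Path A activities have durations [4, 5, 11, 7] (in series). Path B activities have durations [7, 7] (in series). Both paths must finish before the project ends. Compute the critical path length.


Path A total = 4 + 5 + 11 + 7 = 27
Path B total = 7 + 7 = 14
Critical path = longest path = max(27, 14) = 27

27


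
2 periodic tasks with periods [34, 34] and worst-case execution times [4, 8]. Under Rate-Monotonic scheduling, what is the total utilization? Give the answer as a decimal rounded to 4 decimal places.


Compute individual utilizations (exact fractions):
  Task 1: C/T = 4/34 = 2/17 (approx. 0.1176)
  Task 2: C/T = 8/34 = 4/17 (approx. 0.2353)
Total utilization U = 2/17 + 4/17 = 6/17
Rounded to 4 decimal places: U = 0.3529
RM (Liu & Layland) bound for 2 tasks = 0.828427; compare with U = 6/17 (approx. 0.352941)
U <= bound, so schedulable by RM sufficient condition.

0.3529


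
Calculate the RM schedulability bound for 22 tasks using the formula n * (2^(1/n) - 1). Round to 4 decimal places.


Compute 2^(1/22) = 1.0320082797
Subtract 1: 1.0320082797 - 1 = 0.0320082797
Multiply by n: 22 * 0.0320082797 = 0.7041821534
Round to 4 dp: 0.7042

0.7042


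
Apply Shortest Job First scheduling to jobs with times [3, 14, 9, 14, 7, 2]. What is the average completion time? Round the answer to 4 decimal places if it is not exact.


SJF order (ascending): [2, 3, 7, 9, 14, 14]
Completion times:
  Job 1: burst=2, C=2
  Job 2: burst=3, C=5
  Job 3: burst=7, C=12
  Job 4: burst=9, C=21
  Job 5: burst=14, C=35
  Job 6: burst=14, C=49
Average completion = 124/6 = 20.6667

20.6667


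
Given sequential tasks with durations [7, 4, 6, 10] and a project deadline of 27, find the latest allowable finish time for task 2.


LF(activity 2) = deadline - sum of successor durations
Successors: activities 3 through 4 with durations [6, 10]
Sum of successor durations = 16
LF = 27 - 16 = 11

11


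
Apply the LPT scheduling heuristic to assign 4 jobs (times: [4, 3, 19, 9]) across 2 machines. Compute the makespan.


Sort jobs in decreasing order (LPT): [19, 9, 4, 3]
Assign each job to the least loaded machine:
  Machine 1: jobs [19], load = 19
  Machine 2: jobs [9, 4, 3], load = 16
Makespan = max load = 19

19


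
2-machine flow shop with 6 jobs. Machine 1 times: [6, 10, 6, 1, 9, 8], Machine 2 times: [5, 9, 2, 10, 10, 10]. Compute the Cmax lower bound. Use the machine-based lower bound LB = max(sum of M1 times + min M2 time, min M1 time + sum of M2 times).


LB1 = sum(M1 times) + min(M2 times) = 40 + 2 = 42
LB2 = min(M1 times) + sum(M2 times) = 1 + 46 = 47
Lower bound = max(LB1, LB2) = max(42, 47) = 47

47


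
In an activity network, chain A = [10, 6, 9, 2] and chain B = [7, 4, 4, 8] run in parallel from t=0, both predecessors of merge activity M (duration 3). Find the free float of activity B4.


ES(B4) = sum of predecessors on chain B = 15
EF(B4) = ES + duration = 15 + 8 = 23
Successor of B4 is M. ES(M) = max(sum(A), sum(B)) = max(27, 23) = 27
Free float = ES(successor) - EF(current) = 27 - 23 = 4

4


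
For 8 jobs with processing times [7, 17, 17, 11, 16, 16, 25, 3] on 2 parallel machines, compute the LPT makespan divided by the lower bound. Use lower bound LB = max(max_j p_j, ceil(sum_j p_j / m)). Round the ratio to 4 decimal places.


LPT order: [25, 17, 17, 16, 16, 11, 7, 3]
Machine loads after assignment: [55, 57]
LPT makespan = 57
Lower bound = max(max_job, ceil(total/2)) = max(25, 56) = 56
Ratio = 57 / 56 = 1.0179

1.0179


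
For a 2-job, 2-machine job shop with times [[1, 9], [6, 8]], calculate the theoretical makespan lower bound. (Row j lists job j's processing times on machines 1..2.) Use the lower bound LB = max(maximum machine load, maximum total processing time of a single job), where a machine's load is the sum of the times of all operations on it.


Machine loads:
  Machine 1: 1 + 6 = 7
  Machine 2: 9 + 8 = 17
Max machine load = 17
Job totals:
  Job 1: 10
  Job 2: 14
Max job total = 14
Lower bound = max(17, 14) = 17

17


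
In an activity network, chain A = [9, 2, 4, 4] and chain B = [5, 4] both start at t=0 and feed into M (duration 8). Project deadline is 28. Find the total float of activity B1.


Forward pass: ES(B1) = sum of predecessors on chain B = 0
EF = ES + duration = 0 + 5 = 5
Backward pass: LF(M) = deadline = 28; LS(M) = 28 - 8 = 20
LF(B1) = LS(M) - sum(successors on chain B) = 20 - 4 = 16
LS = LF - duration = 16 - 5 = 11
Total float = LS - ES = 11 - 0 = 11

11


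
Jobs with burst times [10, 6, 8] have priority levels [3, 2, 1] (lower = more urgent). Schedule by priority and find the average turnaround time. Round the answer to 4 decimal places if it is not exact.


Sort by priority (ascending = highest first):
Order: [(1, 8), (2, 6), (3, 10)]
Completion times:
  Priority 1, burst=8, C=8
  Priority 2, burst=6, C=14
  Priority 3, burst=10, C=24
Average turnaround = 46/3 = 15.3333

15.3333


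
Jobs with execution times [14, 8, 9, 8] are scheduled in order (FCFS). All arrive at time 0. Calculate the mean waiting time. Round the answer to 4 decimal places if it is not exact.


FCFS order (as given): [14, 8, 9, 8]
Waiting times:
  Job 1: wait = 0
  Job 2: wait = 14
  Job 3: wait = 22
  Job 4: wait = 31
Sum of waiting times = 67
Average waiting time = 67/4 = 16.75

16.75


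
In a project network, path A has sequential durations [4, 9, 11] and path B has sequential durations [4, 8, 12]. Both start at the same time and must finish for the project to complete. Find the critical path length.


Path A total = 4 + 9 + 11 = 24
Path B total = 4 + 8 + 12 = 24
Critical path = longest path = max(24, 24) = 24

24


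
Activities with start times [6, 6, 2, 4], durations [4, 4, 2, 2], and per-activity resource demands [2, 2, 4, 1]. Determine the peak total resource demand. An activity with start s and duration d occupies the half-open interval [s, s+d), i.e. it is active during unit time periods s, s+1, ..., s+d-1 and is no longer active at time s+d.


Each activity i is active on [start_i, start_i + duration_i).
Compute total resource usage per time slot:
  t=0: active resources = [], total = 0
  t=1: active resources = [], total = 0
  t=2: active resources = [4], total = 4
  t=3: active resources = [4], total = 4
  t=4: active resources = [1], total = 1
  t=5: active resources = [1], total = 1
  t=6: active resources = [2, 2], total = 4
  t=7: active resources = [2, 2], total = 4
  t=8: active resources = [2, 2], total = 4
  t=9: active resources = [2, 2], total = 4
Peak resource demand = 4

4


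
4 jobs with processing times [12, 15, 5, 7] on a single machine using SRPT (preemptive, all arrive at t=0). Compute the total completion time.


Since all jobs arrive at t=0, SRPT equals SPT ordering.
SPT order: [5, 7, 12, 15]
Completion times:
  Job 1: p=5, C=5
  Job 2: p=7, C=12
  Job 3: p=12, C=24
  Job 4: p=15, C=39
Total completion time = 5 + 12 + 24 + 39 = 80

80


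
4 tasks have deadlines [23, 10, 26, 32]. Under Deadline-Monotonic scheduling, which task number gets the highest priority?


Sort tasks by relative deadline (ascending):
  Task 2: deadline = 10
  Task 1: deadline = 23
  Task 3: deadline = 26
  Task 4: deadline = 32
Priority order (highest first): [2, 1, 3, 4]
Highest priority task = 2

2


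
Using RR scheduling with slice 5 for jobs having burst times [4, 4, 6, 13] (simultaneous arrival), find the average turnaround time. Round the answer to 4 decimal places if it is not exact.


Time quantum = 5
Execution trace:
  J1 runs 4 units, time = 4
  J2 runs 4 units, time = 8
  J3 runs 5 units, time = 13
  J4 runs 5 units, time = 18
  J3 runs 1 units, time = 19
  J4 runs 5 units, time = 24
  J4 runs 3 units, time = 27
Finish times: [4, 8, 19, 27]
Average turnaround = 58/4 = 14.5

14.5


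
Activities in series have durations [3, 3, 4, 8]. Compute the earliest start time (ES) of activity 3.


Activity 3 starts after activities 1 through 2 complete.
Predecessor durations: [3, 3]
ES = 3 + 3 = 6

6


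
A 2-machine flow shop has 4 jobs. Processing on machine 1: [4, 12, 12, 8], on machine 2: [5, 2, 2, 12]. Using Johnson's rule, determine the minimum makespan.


Apply Johnson's rule:
  Group 1 (a <= b): [(1, 4, 5), (4, 8, 12)]
  Group 2 (a > b): [(2, 12, 2), (3, 12, 2)]
Optimal job order: [1, 4, 2, 3]
Schedule:
  Job 1: M1 done at 4, M2 done at 9
  Job 4: M1 done at 12, M2 done at 24
  Job 2: M1 done at 24, M2 done at 26
  Job 3: M1 done at 36, M2 done at 38
Makespan = 38

38


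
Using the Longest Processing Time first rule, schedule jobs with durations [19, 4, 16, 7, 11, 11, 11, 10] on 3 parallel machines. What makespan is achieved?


Sort jobs in decreasing order (LPT): [19, 16, 11, 11, 11, 10, 7, 4]
Assign each job to the least loaded machine:
  Machine 1: jobs [19, 10], load = 29
  Machine 2: jobs [16, 11, 4], load = 31
  Machine 3: jobs [11, 11, 7], load = 29
Makespan = max load = 31

31


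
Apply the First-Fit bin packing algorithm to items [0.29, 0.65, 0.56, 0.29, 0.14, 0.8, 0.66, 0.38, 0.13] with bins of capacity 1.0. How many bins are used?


Place items sequentially using First-Fit:
  Item 0.29 -> new Bin 1
  Item 0.65 -> Bin 1 (now 0.94)
  Item 0.56 -> new Bin 2
  Item 0.29 -> Bin 2 (now 0.85)
  Item 0.14 -> Bin 2 (now 0.99)
  Item 0.8 -> new Bin 3
  Item 0.66 -> new Bin 4
  Item 0.38 -> new Bin 5
  Item 0.13 -> Bin 3 (now 0.93)
Total bins used = 5

5


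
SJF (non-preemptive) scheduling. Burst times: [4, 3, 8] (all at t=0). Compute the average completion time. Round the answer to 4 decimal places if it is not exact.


SJF order (ascending): [3, 4, 8]
Completion times:
  Job 1: burst=3, C=3
  Job 2: burst=4, C=7
  Job 3: burst=8, C=15
Average completion = 25/3 = 8.3333

8.3333


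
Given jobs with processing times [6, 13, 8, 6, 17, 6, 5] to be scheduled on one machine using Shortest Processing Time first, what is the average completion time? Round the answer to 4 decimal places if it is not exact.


Sort jobs by processing time (SPT order): [5, 6, 6, 6, 8, 13, 17]
Compute completion times sequentially:
  Job 1: processing = 5, completes at 5
  Job 2: processing = 6, completes at 11
  Job 3: processing = 6, completes at 17
  Job 4: processing = 6, completes at 23
  Job 5: processing = 8, completes at 31
  Job 6: processing = 13, completes at 44
  Job 7: processing = 17, completes at 61
Sum of completion times = 192
Average completion time = 192/7 = 27.4286

27.4286


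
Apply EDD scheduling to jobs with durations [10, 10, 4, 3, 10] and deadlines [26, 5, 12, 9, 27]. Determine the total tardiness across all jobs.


Sort by due date (EDD order): [(10, 5), (3, 9), (4, 12), (10, 26), (10, 27)]
Compute completion times and tardiness:
  Job 1: p=10, d=5, C=10, tardiness=max(0,10-5)=5
  Job 2: p=3, d=9, C=13, tardiness=max(0,13-9)=4
  Job 3: p=4, d=12, C=17, tardiness=max(0,17-12)=5
  Job 4: p=10, d=26, C=27, tardiness=max(0,27-26)=1
  Job 5: p=10, d=27, C=37, tardiness=max(0,37-27)=10
Total tardiness = 25

25


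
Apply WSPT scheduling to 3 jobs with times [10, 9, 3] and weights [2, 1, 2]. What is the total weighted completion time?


Compute p/w ratios and sort ascending (WSPT): [(3, 2), (10, 2), (9, 1)]
Compute weighted completion times:
  Job (p=3,w=2): C=3, w*C=2*3=6
  Job (p=10,w=2): C=13, w*C=2*13=26
  Job (p=9,w=1): C=22, w*C=1*22=22
Total weighted completion time = 54

54


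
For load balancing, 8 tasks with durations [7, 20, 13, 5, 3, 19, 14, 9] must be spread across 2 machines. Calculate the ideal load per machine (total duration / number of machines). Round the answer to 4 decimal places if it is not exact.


Total processing time = 7 + 20 + 13 + 5 + 3 + 19 + 14 + 9 = 90
Number of machines = 2
Ideal balanced load = 90 / 2 = 45.0

45.0


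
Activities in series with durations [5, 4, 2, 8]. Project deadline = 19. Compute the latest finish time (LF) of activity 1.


LF(activity 1) = deadline - sum of successor durations
Successors: activities 2 through 4 with durations [4, 2, 8]
Sum of successor durations = 14
LF = 19 - 14 = 5

5


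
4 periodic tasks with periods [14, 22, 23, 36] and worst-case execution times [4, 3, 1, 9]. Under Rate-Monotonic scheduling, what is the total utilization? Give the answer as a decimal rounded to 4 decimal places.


Compute individual utilizations (exact fractions):
  Task 1: C/T = 4/14 = 2/7 (approx. 0.2857)
  Task 2: C/T = 3/22 (approx. 0.1364)
  Task 3: C/T = 1/23 (approx. 0.0435)
  Task 4: C/T = 9/36 = 1/4 (approx. 0.25)
Total utilization U = 2/7 + 3/22 + 1/23 + 1/4 = 5069/7084
Rounded to 4 decimal places: U = 0.7156
RM (Liu & Layland) bound for 4 tasks = 0.756828; compare with U = 5069/7084 (approx. 0.715556)
U <= bound, so schedulable by RM sufficient condition.

0.7156


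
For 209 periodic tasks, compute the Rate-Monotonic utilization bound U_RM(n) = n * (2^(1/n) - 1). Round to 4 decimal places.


Compute 2^(1/209) = 1.0033219993
Subtract 1: 1.0033219993 - 1 = 0.0033219993
Multiply by n: 209 * 0.0033219993 = 0.6942978537
Round to 4 dp: 0.6943

0.6943


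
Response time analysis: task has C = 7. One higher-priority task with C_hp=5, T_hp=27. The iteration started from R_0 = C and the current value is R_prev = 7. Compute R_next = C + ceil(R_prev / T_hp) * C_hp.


R_next = C + ceil(R_prev / T_hp) * C_hp
ceil(7 / 27) = ceil(0.2593) = 1
Interference = 1 * 5 = 5
R_next = 7 + 5 = 12

12


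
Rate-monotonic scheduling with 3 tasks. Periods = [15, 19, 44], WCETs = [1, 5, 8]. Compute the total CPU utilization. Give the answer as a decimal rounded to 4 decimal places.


Compute individual utilizations (exact fractions):
  Task 1: C/T = 1/15 (approx. 0.0667)
  Task 2: C/T = 5/19 (approx. 0.2632)
  Task 3: C/T = 8/44 = 2/11 (approx. 0.1818)
Total utilization U = 1/15 + 5/19 + 2/11 = 1604/3135
Rounded to 4 decimal places: U = 0.5116
RM (Liu & Layland) bound for 3 tasks = 0.779763; compare with U = 1604/3135 (approx. 0.511643)
U <= bound, so schedulable by RM sufficient condition.

0.5116


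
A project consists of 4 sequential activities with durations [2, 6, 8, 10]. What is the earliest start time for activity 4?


Activity 4 starts after activities 1 through 3 complete.
Predecessor durations: [2, 6, 8]
ES = 2 + 6 + 8 = 16

16


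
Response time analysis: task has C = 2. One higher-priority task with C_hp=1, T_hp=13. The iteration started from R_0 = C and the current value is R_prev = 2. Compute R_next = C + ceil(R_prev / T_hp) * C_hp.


R_next = C + ceil(R_prev / T_hp) * C_hp
ceil(2 / 13) = ceil(0.1538) = 1
Interference = 1 * 1 = 1
R_next = 2 + 1 = 3

3


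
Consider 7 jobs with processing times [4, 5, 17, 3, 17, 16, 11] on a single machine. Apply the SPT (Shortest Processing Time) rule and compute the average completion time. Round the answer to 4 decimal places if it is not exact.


Sort jobs by processing time (SPT order): [3, 4, 5, 11, 16, 17, 17]
Compute completion times sequentially:
  Job 1: processing = 3, completes at 3
  Job 2: processing = 4, completes at 7
  Job 3: processing = 5, completes at 12
  Job 4: processing = 11, completes at 23
  Job 5: processing = 16, completes at 39
  Job 6: processing = 17, completes at 56
  Job 7: processing = 17, completes at 73
Sum of completion times = 213
Average completion time = 213/7 = 30.4286

30.4286


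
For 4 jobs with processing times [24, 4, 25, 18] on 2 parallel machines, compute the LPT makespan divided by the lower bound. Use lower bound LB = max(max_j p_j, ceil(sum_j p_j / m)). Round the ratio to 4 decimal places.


LPT order: [25, 24, 18, 4]
Machine loads after assignment: [29, 42]
LPT makespan = 42
Lower bound = max(max_job, ceil(total/2)) = max(25, 36) = 36
Ratio = 42 / 36 = 1.1667

1.1667


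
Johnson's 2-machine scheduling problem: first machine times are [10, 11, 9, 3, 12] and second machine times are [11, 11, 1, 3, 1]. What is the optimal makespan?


Apply Johnson's rule:
  Group 1 (a <= b): [(4, 3, 3), (1, 10, 11), (2, 11, 11)]
  Group 2 (a > b): [(3, 9, 1), (5, 12, 1)]
Optimal job order: [4, 1, 2, 3, 5]
Schedule:
  Job 4: M1 done at 3, M2 done at 6
  Job 1: M1 done at 13, M2 done at 24
  Job 2: M1 done at 24, M2 done at 35
  Job 3: M1 done at 33, M2 done at 36
  Job 5: M1 done at 45, M2 done at 46
Makespan = 46

46


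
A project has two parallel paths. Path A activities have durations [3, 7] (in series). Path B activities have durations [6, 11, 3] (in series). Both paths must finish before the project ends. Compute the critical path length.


Path A total = 3 + 7 = 10
Path B total = 6 + 11 + 3 = 20
Critical path = longest path = max(10, 20) = 20

20


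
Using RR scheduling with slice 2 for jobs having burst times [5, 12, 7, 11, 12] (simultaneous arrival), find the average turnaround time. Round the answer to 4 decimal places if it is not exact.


Time quantum = 2
Execution trace:
  J1 runs 2 units, time = 2
  J2 runs 2 units, time = 4
  J3 runs 2 units, time = 6
  J4 runs 2 units, time = 8
  J5 runs 2 units, time = 10
  J1 runs 2 units, time = 12
  J2 runs 2 units, time = 14
  J3 runs 2 units, time = 16
  J4 runs 2 units, time = 18
  J5 runs 2 units, time = 20
  J1 runs 1 units, time = 21
  J2 runs 2 units, time = 23
  J3 runs 2 units, time = 25
  J4 runs 2 units, time = 27
  J5 runs 2 units, time = 29
  J2 runs 2 units, time = 31
  J3 runs 1 units, time = 32
  J4 runs 2 units, time = 34
  J5 runs 2 units, time = 36
  J2 runs 2 units, time = 38
  J4 runs 2 units, time = 40
  J5 runs 2 units, time = 42
  J2 runs 2 units, time = 44
  J4 runs 1 units, time = 45
  J5 runs 2 units, time = 47
Finish times: [21, 44, 32, 45, 47]
Average turnaround = 189/5 = 37.8

37.8


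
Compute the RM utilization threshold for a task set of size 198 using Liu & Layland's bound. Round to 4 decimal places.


Compute 2^(1/198) = 1.0035068781
Subtract 1: 1.0035068781 - 1 = 0.0035068781
Multiply by n: 198 * 0.0035068781 = 0.6943618638
Round to 4 dp: 0.6944

0.6944


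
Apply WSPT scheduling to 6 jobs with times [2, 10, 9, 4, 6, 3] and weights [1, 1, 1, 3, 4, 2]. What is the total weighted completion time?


Compute p/w ratios and sort ascending (WSPT): [(4, 3), (6, 4), (3, 2), (2, 1), (9, 1), (10, 1)]
Compute weighted completion times:
  Job (p=4,w=3): C=4, w*C=3*4=12
  Job (p=6,w=4): C=10, w*C=4*10=40
  Job (p=3,w=2): C=13, w*C=2*13=26
  Job (p=2,w=1): C=15, w*C=1*15=15
  Job (p=9,w=1): C=24, w*C=1*24=24
  Job (p=10,w=1): C=34, w*C=1*34=34
Total weighted completion time = 151

151


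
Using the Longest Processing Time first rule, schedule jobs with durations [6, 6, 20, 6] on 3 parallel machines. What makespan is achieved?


Sort jobs in decreasing order (LPT): [20, 6, 6, 6]
Assign each job to the least loaded machine:
  Machine 1: jobs [20], load = 20
  Machine 2: jobs [6, 6], load = 12
  Machine 3: jobs [6], load = 6
Makespan = max load = 20

20


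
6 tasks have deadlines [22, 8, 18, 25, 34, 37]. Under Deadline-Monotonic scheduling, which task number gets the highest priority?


Sort tasks by relative deadline (ascending):
  Task 2: deadline = 8
  Task 3: deadline = 18
  Task 1: deadline = 22
  Task 4: deadline = 25
  Task 5: deadline = 34
  Task 6: deadline = 37
Priority order (highest first): [2, 3, 1, 4, 5, 6]
Highest priority task = 2

2


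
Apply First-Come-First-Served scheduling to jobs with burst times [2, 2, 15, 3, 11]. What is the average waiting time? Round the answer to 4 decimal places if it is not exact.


FCFS order (as given): [2, 2, 15, 3, 11]
Waiting times:
  Job 1: wait = 0
  Job 2: wait = 2
  Job 3: wait = 4
  Job 4: wait = 19
  Job 5: wait = 22
Sum of waiting times = 47
Average waiting time = 47/5 = 9.4

9.4


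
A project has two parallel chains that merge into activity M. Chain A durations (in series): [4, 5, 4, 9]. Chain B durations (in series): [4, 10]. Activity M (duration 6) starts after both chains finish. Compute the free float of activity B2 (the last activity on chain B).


ES(B2) = sum of predecessors on chain B = 4
EF(B2) = ES + duration = 4 + 10 = 14
Successor of B2 is M. ES(M) = max(sum(A), sum(B)) = max(22, 14) = 22
Free float = ES(successor) - EF(current) = 22 - 14 = 8

8


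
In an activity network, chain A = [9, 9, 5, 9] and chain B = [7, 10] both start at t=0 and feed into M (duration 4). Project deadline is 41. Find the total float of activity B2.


Forward pass: ES(B2) = sum of predecessors on chain B = 7
EF = ES + duration = 7 + 10 = 17
Backward pass: LF(M) = deadline = 41; LS(M) = 41 - 4 = 37
LF(B2) = LS(M) - sum(successors on chain B) = 37 - 0 = 37
LS = LF - duration = 37 - 10 = 27
Total float = LS - ES = 27 - 7 = 20

20


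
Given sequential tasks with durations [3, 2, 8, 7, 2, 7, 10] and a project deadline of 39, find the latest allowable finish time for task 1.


LF(activity 1) = deadline - sum of successor durations
Successors: activities 2 through 7 with durations [2, 8, 7, 2, 7, 10]
Sum of successor durations = 36
LF = 39 - 36 = 3

3


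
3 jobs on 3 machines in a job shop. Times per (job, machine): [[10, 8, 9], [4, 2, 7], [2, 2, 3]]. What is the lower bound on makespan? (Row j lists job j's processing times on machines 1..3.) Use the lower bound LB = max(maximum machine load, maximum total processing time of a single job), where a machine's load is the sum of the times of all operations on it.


Machine loads:
  Machine 1: 10 + 4 + 2 = 16
  Machine 2: 8 + 2 + 2 = 12
  Machine 3: 9 + 7 + 3 = 19
Max machine load = 19
Job totals:
  Job 1: 27
  Job 2: 13
  Job 3: 7
Max job total = 27
Lower bound = max(19, 27) = 27

27


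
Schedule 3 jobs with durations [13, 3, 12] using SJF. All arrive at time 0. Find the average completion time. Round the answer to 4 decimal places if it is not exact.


SJF order (ascending): [3, 12, 13]
Completion times:
  Job 1: burst=3, C=3
  Job 2: burst=12, C=15
  Job 3: burst=13, C=28
Average completion = 46/3 = 15.3333

15.3333


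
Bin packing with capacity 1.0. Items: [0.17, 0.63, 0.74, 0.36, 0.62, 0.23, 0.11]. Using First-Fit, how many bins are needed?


Place items sequentially using First-Fit:
  Item 0.17 -> new Bin 1
  Item 0.63 -> Bin 1 (now 0.8)
  Item 0.74 -> new Bin 2
  Item 0.36 -> new Bin 3
  Item 0.62 -> Bin 3 (now 0.98)
  Item 0.23 -> Bin 2 (now 0.97)
  Item 0.11 -> Bin 1 (now 0.91)
Total bins used = 3

3
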